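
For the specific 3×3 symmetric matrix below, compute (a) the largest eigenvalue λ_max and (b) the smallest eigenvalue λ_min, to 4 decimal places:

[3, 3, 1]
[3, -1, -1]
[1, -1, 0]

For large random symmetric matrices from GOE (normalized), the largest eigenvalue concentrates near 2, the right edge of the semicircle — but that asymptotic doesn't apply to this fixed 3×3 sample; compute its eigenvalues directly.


Since M is real symmetric, all three eigenvalues are real; they are the roots of det(λI − M) = λ³ − (tr M) λ² + s λ − det M, where s is the sum of the principal 2×2 minors.
tr M = 3 + (-1) + 0 = 2.
s = (3·(-1) − 3²) + (3·0 − 1²) + ((-1)·0 − (-1)²) = -12 + (-1) + (-1) = -14.
det M (expand along row 1) = 3·(-1) − 3·1 + 1·(-2) = -8.
Characteristic polynomial: λ³ − 2λ² − 14λ + 8 = 0.
Substitute λ = y + (tr M)/3 = y + 0.666667 to remove the quadratic term: y³ + p·y + q = 0 with p = s − (tr M)²/3 = -15.333333 and q = −2(tr M)³/27 + (tr M)·s/3 − det M = -1.925926.
Three real roots ⇒ use the trigonometric (Viète) form: r = 2√(−p/3) = 4.521553, φ = arccos(3q/(p·r)) = arccos(0.083337) = 1.487363 rad.
y_k = r·cos(φ/3 − 2πk/3) for k = 0, 1, 2 gives y = 3.977133, -0.125733, -3.851399.
λ_k = y_k + 0.666667 gives λ = 4.6438, 0.5409, -3.1847 (check: the sum is 2.0000 = tr M).

Hence λ_max = 4.6438 and λ_min = -3.1847.


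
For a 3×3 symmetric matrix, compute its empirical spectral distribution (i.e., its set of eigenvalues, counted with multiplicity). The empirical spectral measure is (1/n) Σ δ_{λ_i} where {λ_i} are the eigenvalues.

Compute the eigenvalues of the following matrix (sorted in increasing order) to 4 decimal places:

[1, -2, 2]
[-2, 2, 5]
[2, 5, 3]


Since M is real symmetric, all three eigenvalues are real; they are the roots of det(λI − M) = λ³ − (tr M) λ² + s λ − det M, where s is the sum of the principal 2×2 minors.
tr M = 1 + 2 + 3 = 6.
s = (1·2 − (-2)²) + (1·3 − 2²) + (2·3 − 5²) = -2 + (-1) + (-19) = -22.
det M (expand along row 1) = 1·(-19) − (-2)·(-16) + 2·(-14) = -79.
Characteristic polynomial: λ³ − 6λ² − 22λ + 79 = 0.
Substitute λ = y + (tr M)/3 = y + 2.000000 to remove the quadratic term: y³ + p·y + q = 0 with p = s − (tr M)²/3 = -34.000000 and q = −2(tr M)³/27 + (tr M)·s/3 − det M = 19.000000.
Three real roots ⇒ use the trigonometric (Viète) form: r = 2√(−p/3) = 6.733003, φ = arccos(3q/(p·r)) = arccos(-0.248993) = 1.822437 rad.
y_k = r·cos(φ/3 − 2πk/3) for k = 0, 1, 2 gives y = 5.528399, 0.564103, -6.092503.
λ_k = y_k + 2.000000 gives λ = 7.5284, 2.5641, -4.0925 (check: the sum is 6.0000 = tr M).

Eigenvalues sorted in increasing order: [-4.0925, 2.5641, 7.5284].


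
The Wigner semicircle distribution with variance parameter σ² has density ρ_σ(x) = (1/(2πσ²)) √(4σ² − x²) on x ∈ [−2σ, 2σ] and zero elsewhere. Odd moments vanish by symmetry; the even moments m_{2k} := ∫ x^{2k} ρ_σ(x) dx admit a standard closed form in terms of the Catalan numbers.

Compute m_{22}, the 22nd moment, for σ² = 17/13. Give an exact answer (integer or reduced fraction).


By the scaled semicircle moment identity, m_{2k} = σ^{2k} · C_k with k = 11.
C_11 = (1/(k+1)) · C(2k, k) = (1/12) · C(22, 11) = (1/12) · 705432 = 58786.
σ^{2k} = (σ²)^k = (17/13)^11 = 34271896307633/1792160394037.

Therefore m_{22} = σ^{22} · C_11 = (34271896307633/1792160394037) · 58786 = 154977515103116426/137858491849.


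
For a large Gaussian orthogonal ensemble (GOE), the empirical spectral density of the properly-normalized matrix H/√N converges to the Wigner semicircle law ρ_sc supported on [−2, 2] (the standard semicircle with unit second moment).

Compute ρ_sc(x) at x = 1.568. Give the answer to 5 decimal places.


ρ_sc(x) = (1/(2π)) √(4 − x²). With x = 1.568:
  4 − x² = 4 − (1.568)² = 4 − 2.458624 = 1.541376.
  √(4 − x²) = 1.241522.
  1/(2π) = 0.159155.
  ρ_sc(1.568) = 0.159155 · 1.241522 = 0.197594.

Rounded to 5 decimal places: ρ_sc(1.568) ≈ 0.19759.


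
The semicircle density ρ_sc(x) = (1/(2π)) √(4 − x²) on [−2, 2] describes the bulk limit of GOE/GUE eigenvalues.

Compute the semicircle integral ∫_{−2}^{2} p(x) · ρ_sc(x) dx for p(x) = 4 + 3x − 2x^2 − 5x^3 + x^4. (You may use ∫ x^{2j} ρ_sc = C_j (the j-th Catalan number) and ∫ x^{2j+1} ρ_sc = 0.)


Write p(x) = Σ a_i x^i, split into monomials and integrate each against ρ_sc separately.
Using ∫ x^{2j} ρ_sc = C_j = (1/(j+1)) C(2j, j) (Catalan numbers) and ∫ x^{2j+1} ρ_sc = 0 (odd monomials vanish by symmetry):
  i = 0 (even): a_0 · C_{0} = 4 · 1 = 4
  i = 1 (odd): ∫ x^1 ρ_sc = 0 (vanishes)
  i = 2 (even): a_2 · C_{1} = -2 · 1 = -2
  i = 3 (odd): ∫ x^3 ρ_sc = 0 (vanishes)
  i = 4 (even): a_4 · C_{2} = 1 · 2 = 2

Summing the contributions: ∫_{−2}^{2} p(x) ρ_sc(x) dx = 4 + (-2) + 2 = 4.


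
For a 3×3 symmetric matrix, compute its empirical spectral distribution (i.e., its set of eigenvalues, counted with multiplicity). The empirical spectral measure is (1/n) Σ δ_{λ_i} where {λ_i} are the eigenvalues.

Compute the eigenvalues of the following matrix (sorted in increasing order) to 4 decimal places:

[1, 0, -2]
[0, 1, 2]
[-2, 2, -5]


Since M is real symmetric, all three eigenvalues are real; they are the roots of det(λI − M) = λ³ − (tr M) λ² + s λ − det M, where s is the sum of the principal 2×2 minors.
tr M = 1 + 1 + (-5) = -3.
s = (1·1 − 0²) + (1·(-5) − (-2)²) + (1·(-5) − 2²) = 1 + (-9) + (-9) = -17.
det M (expand along row 1) = 1·(-9) − 0·4 + (-2)·2 = -13.
Characteristic polynomial: λ³ + 3λ² − 17λ + 13 = 0.
Substitute λ = y + (tr M)/3 = y − 1.000000 to remove the quadratic term: y³ + p·y + q = 0 with p = s − (tr M)²/3 = -20.000000 and q = −2(tr M)³/27 + (tr M)·s/3 − det M = 32.000000.
Three real roots ⇒ use the trigonometric (Viète) form: r = 2√(−p/3) = 5.163978, φ = arccos(3q/(p·r)) = arccos(-0.929516) = 2.763895 rad.
y_k = r·cos(φ/3 − 2πk/3) for k = 0, 1, 2 gives y = 3.123106, 2.000000, -5.123106.
λ_k = y_k − 1.000000 gives λ = 2.1231, 1.0000, -6.1231 (check: the sum is -3.0000 = tr M).

Eigenvalues sorted in increasing order: [-6.1231, 1.0000, 2.1231].


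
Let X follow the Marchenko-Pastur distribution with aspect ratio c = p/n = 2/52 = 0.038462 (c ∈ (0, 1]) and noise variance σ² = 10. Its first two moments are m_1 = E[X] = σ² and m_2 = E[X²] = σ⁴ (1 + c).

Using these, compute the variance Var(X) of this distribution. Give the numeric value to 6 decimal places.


m_1 = E[X] = σ² = 10, so m_1² = 100.
m_2 = E[X²] = σ⁴ (1 + c) = 100 · (1 + 0.038462) = 100 · 1.038462 = 103.846154.
(Note m_2 − m_1² simplifies to c · σ⁴ = 0.038462 · 100.)

Var(X) = m_2 − m_1² = 103.846154 − 100 = 3.846154.


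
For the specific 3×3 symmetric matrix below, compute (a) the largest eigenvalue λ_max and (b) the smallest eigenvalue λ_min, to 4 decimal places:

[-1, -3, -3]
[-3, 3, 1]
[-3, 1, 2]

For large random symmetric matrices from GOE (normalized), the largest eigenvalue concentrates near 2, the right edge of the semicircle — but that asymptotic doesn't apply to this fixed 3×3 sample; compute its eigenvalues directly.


Since M is real symmetric, all three eigenvalues are real; they are the roots of det(λI − M) = λ³ − (tr M) λ² + s λ − det M, where s is the sum of the principal 2×2 minors.
tr M = -1 + 3 + 2 = 4.
s = ((-1)·3 − (-3)²) + ((-1)·2 − (-3)²) + (3·2 − 1²) = -12 + (-11) + 5 = -18.
det M (expand along row 1) = (-1)·5 − (-3)·(-3) + (-3)·6 = -32.
Characteristic polynomial: λ³ − 4λ² − 18λ + 32 = 0.
Substitute λ = y + (tr M)/3 = y + 1.333333 to remove the quadratic term: y³ + p·y + q = 0 with p = s − (tr M)²/3 = -23.333333 and q = −2(tr M)³/27 + (tr M)·s/3 − det M = 3.259259.
Three real roots ⇒ use the trigonometric (Viète) form: r = 2√(−p/3) = 5.577734, φ = arccos(3q/(p·r)) = arccos(-0.075129) = 1.645996 rad.
y_k = r·cos(φ/3 − 2πk/3) for k = 0, 1, 2 gives y = 4.759042, 0.139800, -4.898841.
λ_k = y_k + 1.333333 gives λ = 6.0924, 1.4731, -3.5655 (check: the sum is 4.0000 = tr M).

Hence λ_max = 6.0924 and λ_min = -3.5655.


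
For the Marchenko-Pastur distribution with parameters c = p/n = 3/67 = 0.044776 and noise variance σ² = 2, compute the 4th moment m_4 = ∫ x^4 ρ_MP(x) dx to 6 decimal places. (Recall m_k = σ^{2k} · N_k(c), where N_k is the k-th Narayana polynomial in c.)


E[X⁴] = σ⁸ (1 + 6c + 6c² + c³) (fourth MP moment). With σ² = 2 (so σ⁸ = 16) and c = 3/67 = 0.044776: E[X⁴] = 16 · (1 + 6·0.044776 + 6·(0.044776)² + (0.044776)³) = 16 · 1.280776.

So E[X^4] = 20.492414.


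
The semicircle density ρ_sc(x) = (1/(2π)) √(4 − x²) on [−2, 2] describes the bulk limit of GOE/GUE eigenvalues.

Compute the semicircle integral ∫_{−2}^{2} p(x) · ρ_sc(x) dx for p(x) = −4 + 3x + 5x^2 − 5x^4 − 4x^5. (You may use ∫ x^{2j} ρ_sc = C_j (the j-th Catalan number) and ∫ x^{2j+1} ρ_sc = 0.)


Write p(x) = Σ a_i x^i, split into monomials and integrate each against ρ_sc separately.
Using ∫ x^{2j} ρ_sc = C_j = (1/(j+1)) C(2j, j) (Catalan numbers) and ∫ x^{2j+1} ρ_sc = 0 (odd monomials vanish by symmetry):
  i = 0 (even): a_0 · C_{0} = -4 · 1 = -4
  i = 1 (odd): ∫ x^1 ρ_sc = 0 (vanishes)
  i = 2 (even): a_2 · C_{1} = 5 · 1 = 5
  i = 4 (even): a_4 · C_{2} = -5 · 2 = -10
  i = 5 (odd): ∫ x^5 ρ_sc = 0 (vanishes)

Summing the contributions: ∫_{−2}^{2} p(x) ρ_sc(x) dx = (-4) + 5 + (-10) = -9.


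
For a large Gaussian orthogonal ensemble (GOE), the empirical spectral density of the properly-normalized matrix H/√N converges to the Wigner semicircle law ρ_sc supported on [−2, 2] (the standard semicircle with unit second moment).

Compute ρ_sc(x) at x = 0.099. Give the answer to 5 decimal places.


ρ_sc(x) = (1/(2π)) √(4 − x²). With x = 0.099:
  4 − x² = 4 − (0.099)² = 4 − 0.009801 = 3.990199.
  √(4 − x²) = 1.997548.
  1/(2π) = 0.159155.
  ρ_sc(0.099) = 0.159155 · 1.997548 = 0.317920.

Rounded to 5 decimal places: ρ_sc(0.099) ≈ 0.31792.


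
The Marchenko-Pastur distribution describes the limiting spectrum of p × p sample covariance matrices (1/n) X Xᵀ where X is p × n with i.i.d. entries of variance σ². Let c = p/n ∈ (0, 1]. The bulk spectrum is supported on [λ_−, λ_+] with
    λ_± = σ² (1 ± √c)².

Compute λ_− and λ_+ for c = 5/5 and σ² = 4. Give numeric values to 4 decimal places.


c = 5/5 = 1.000000; √c = 1.000000.
λ_− = σ² (1 − √c)² = 4 · (1 − 1.000000)² = 4 · (0.000000)² = 0.000000.
λ_+ = σ² (1 + √c)² = 4 · (1 + 1.000000)² = 4 · (2.000000)² = 16.000000.

Rounded to 4 decimal places: λ_− ≈ 0.0000, λ_+ ≈ 16.0000.


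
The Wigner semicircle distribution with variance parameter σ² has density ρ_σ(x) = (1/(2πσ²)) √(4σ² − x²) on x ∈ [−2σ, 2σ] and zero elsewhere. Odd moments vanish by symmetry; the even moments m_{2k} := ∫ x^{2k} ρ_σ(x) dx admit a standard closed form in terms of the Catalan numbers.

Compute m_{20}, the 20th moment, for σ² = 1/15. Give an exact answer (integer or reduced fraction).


By the scaled semicircle moment identity, m_{2k} = σ^{2k} · C_k with k = 10.
C_10 = (1/(k+1)) · C(2k, k) = (1/11) · C(20, 10) = (1/11) · 184756 = 16796.
σ^{2k} = (σ²)^k = (1/15)^10 = 1/576650390625.

Therefore m_{20} = σ^{20} · C_10 = (1/576650390625) · 16796 = 16796/576650390625.


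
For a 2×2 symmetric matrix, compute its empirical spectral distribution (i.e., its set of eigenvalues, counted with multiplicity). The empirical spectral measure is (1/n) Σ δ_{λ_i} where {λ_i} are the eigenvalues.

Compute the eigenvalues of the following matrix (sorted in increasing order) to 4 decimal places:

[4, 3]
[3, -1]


Since M is real symmetric, both eigenvalues are real; they are the roots of det(λI − M) = λ² − (tr M) λ + det M.
tr M = 4 + (-1) = 3.
det M = 4·(-1) − 3² = -4 − 9 = -13.
Characteristic polynomial: λ² − 3λ − 13 = 0.
Discriminant Δ = (tr M)² − 4·det M = 9 − (-52) = 61; √Δ = 7.810250.
λ = (tr M ± √Δ)/2 = (3 ± 7.810250)/2, giving (tr M − √Δ)/2 = -2.4051 and (tr M + √Δ)/2 = 5.4051.

Eigenvalues sorted in increasing order: [-2.4051, 5.4051].


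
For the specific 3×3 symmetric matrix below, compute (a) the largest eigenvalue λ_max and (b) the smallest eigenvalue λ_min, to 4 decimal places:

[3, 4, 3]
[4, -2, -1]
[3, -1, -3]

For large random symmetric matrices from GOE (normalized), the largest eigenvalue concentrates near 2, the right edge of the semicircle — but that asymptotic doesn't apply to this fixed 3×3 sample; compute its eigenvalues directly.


Since M is real symmetric, all three eigenvalues are real; they are the roots of det(λI − M) = λ³ − (tr M) λ² + s λ − det M, where s is the sum of the principal 2×2 minors.
tr M = 3 + (-2) + (-3) = -2.
s = (3·(-2) − 4²) + (3·(-3) − 3²) + ((-2)·(-3) − (-1)²) = -22 + (-18) + 5 = -35.
det M (expand along row 1) = 3·5 − 4·(-9) + 3·2 = 57.
Characteristic polynomial: λ³ + 2λ² − 35λ − 57 = 0.
Substitute λ = y + (tr M)/3 = y − 0.666667 to remove the quadratic term: y³ + p·y + q = 0 with p = s − (tr M)²/3 = -36.333333 and q = −2(tr M)³/27 + (tr M)·s/3 − det M = -33.074074.
Three real roots ⇒ use the trigonometric (Viète) form: r = 2√(−p/3) = 6.960204, φ = arccos(3q/(p·r)) = arccos(0.392357) = 1.167603 rad.
y_k = r·cos(φ/3 − 2πk/3) for k = 0, 1, 2 gives y = 6.439668, -0.932622, -5.507046.
λ_k = y_k − 0.666667 gives λ = 5.7730, -1.5993, -6.1737 (check: the sum is -2.0000 = tr M).

Hence λ_max = 5.7730 and λ_min = -6.1737.


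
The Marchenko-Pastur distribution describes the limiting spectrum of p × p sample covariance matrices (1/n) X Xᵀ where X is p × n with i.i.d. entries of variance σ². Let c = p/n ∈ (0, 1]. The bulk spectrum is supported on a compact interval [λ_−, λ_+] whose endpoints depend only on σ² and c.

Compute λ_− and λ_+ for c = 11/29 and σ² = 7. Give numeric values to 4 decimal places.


c = 11/29 = 0.379310; √c = 0.615882.
λ_− = σ² (1 − √c)² = 7 · (1 − 0.615882)² = 7 · (0.384118)² = 1.032828.
λ_+ = σ² (1 + √c)² = 7 · (1 + 0.615882)² = 7 · (1.615882)² = 18.277517.

Rounded to 4 decimal places: λ_− ≈ 1.0328, λ_+ ≈ 18.2775.


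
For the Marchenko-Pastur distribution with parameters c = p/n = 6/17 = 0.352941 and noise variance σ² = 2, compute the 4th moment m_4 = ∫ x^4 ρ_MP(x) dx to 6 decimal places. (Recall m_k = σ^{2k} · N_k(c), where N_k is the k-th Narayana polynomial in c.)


E[X⁴] = σ⁸ (1 + 6c + 6c² + c³) (fourth MP moment). With σ² = 2 (so σ⁸ = 16) and c = 6/17 = 0.352941: E[X⁴] = 16 · (1 + 6·0.352941 + 6·(0.352941)² + (0.352941)³) = 16 · 3.909017.

So E[X^4] = 62.544270.


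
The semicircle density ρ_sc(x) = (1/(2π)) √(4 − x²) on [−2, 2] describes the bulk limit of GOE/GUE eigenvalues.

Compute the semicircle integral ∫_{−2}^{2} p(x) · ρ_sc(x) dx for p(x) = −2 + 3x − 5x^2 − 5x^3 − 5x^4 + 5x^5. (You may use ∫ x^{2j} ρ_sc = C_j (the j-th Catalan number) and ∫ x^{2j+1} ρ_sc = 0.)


Write p(x) = Σ a_i x^i, split into monomials and integrate each against ρ_sc separately.
Using ∫ x^{2j} ρ_sc = C_j = (1/(j+1)) C(2j, j) (Catalan numbers) and ∫ x^{2j+1} ρ_sc = 0 (odd monomials vanish by symmetry):
  i = 0 (even): a_0 · C_{0} = -2 · 1 = -2
  i = 1 (odd): ∫ x^1 ρ_sc = 0 (vanishes)
  i = 2 (even): a_2 · C_{1} = -5 · 1 = -5
  i = 3 (odd): ∫ x^3 ρ_sc = 0 (vanishes)
  i = 4 (even): a_4 · C_{2} = -5 · 2 = -10
  i = 5 (odd): ∫ x^5 ρ_sc = 0 (vanishes)

Summing the contributions: ∫_{−2}^{2} p(x) ρ_sc(x) dx = (-2) + (-5) + (-10) = -17.


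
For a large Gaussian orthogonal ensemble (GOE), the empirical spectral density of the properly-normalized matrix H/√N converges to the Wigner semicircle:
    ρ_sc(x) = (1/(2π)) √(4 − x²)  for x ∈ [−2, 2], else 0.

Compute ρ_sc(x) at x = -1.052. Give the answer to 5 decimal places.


ρ_sc(x) = (1/(2π)) √(4 − x²). With x = -1.052:
  4 − x² = 4 − (-1.052)² = 4 − 1.106704 = 2.893296.
  √(4 − x²) = 1.700969.
  1/(2π) = 0.159155.
  ρ_sc(-1.052) = 0.159155 · 1.700969 = 0.270718.

Rounded to 5 decimal places: ρ_sc(-1.052) ≈ 0.27072.


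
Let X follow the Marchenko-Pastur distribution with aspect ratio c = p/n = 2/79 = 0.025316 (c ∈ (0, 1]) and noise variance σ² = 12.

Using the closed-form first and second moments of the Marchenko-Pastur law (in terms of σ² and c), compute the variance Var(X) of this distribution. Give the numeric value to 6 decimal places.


Recall the MP moments m_1 = E[X] = σ² and m_2 = E[X²] = σ⁴ (1 + c).
m_1 = E[X] = σ² = 12, so m_1² = 144.
m_2 = E[X²] = σ⁴ (1 + c) = 144 · (1 + 0.025316) = 144 · 1.025316 = 147.645570.
(Note m_2 − m_1² simplifies to c · σ⁴ = 0.025316 · 144.)

Var(X) = m_2 − m_1² = 147.645570 − 144 = 3.645570.


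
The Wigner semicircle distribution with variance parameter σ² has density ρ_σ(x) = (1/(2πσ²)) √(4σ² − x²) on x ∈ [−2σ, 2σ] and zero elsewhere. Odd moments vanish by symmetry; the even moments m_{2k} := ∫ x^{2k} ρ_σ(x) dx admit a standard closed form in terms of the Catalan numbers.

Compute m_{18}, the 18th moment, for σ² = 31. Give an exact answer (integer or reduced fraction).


By the scaled semicircle moment identity, m_{2k} = σ^{2k} · C_k with k = 9.
C_9 = (1/(k+1)) · C(2k, k) = (1/10) · C(18, 9) = (1/10) · 48620 = 4862.
σ^{2k} = (σ²)^k = (31)^9 = 26439622160671.

Therefore m_{18} = σ^{18} · C_9 = 26439622160671 · 4862 = 128549442945182402.


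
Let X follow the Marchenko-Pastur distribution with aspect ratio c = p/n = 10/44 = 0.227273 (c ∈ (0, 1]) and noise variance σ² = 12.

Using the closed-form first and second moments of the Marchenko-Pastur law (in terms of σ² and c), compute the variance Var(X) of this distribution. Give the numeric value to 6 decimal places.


Recall the MP moments m_1 = E[X] = σ² and m_2 = E[X²] = σ⁴ (1 + c).
m_1 = E[X] = σ² = 12, so m_1² = 144.
m_2 = E[X²] = σ⁴ (1 + c) = 144 · (1 + 0.227273) = 144 · 1.227273 = 176.727273.
(Note m_2 − m_1² simplifies to c · σ⁴ = 0.227273 · 144.)

Var(X) = m_2 − m_1² = 176.727273 − 144 = 32.727273.


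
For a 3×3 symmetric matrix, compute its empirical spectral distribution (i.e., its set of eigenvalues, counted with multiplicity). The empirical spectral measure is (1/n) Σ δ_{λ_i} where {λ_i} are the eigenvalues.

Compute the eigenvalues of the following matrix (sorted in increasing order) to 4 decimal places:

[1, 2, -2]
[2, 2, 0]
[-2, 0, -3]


Since M is real symmetric, all three eigenvalues are real; they are the roots of det(λI − M) = λ³ − (tr M) λ² + s λ − det M, where s is the sum of the principal 2×2 minors.
tr M = 1 + 2 + (-3) = 0.
s = (1·2 − 2²) + (1·(-3) − (-2)²) + (2·(-3) − 0²) = -2 + (-7) + (-6) = -15.
det M (expand along row 1) = 1·(-6) − 2·(-6) + (-2)·4 = -2.
Characteristic polynomial: λ³ − 15λ + 2 = 0.
Substitute λ = y + (tr M)/3 = y + 0.000000 to remove the quadratic term: y³ + p·y + q = 0 with p = s − (tr M)²/3 = -15.000000 and q = −2(tr M)³/27 + (tr M)·s/3 − det M = 2.000000.
Three real roots ⇒ use the trigonometric (Viète) form: r = 2√(−p/3) = 4.472136, φ = arccos(3q/(p·r)) = arccos(-0.089443) = 1.660359 rad.
y_k = r·cos(φ/3 − 2πk/3) for k = 0, 1, 2 gives y = 3.804512, 0.133492, -3.938003.
λ_k = y_k + 0.000000 gives λ = 3.8045, 0.1335, -3.9380 (check: the sum is 0.0000 = tr M).

Eigenvalues sorted in increasing order: [-3.9380, 0.1335, 3.8045].


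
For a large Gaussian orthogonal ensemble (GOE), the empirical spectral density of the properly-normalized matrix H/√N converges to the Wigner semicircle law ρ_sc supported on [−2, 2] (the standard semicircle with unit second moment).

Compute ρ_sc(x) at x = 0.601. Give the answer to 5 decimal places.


ρ_sc(x) = (1/(2π)) √(4 − x²). With x = 0.601:
  4 − x² = 4 − (0.601)² = 4 − 0.361201 = 3.638799.
  √(4 − x²) = 1.907564.
  1/(2π) = 0.159155.
  ρ_sc(0.601) = 0.159155 · 1.907564 = 0.303598.

Rounded to 5 decimal places: ρ_sc(0.601) ≈ 0.30360.


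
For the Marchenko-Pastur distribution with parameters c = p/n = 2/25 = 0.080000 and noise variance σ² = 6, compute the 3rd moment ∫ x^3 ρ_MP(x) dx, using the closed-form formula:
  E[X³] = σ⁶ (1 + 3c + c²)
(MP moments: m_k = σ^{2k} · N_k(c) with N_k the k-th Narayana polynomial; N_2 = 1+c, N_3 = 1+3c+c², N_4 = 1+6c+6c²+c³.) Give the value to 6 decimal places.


E[X³] = σ⁶ (1 + 3c + c²) (third MP moment). With σ² = 6 (so σ⁶ = 216) and c = 2/25 = 0.080000: E[X³] = 216 · (1 + 3·0.080000 + (0.080000)²) = 216 · 1.246400.

So E[X^3] = 269.222400.


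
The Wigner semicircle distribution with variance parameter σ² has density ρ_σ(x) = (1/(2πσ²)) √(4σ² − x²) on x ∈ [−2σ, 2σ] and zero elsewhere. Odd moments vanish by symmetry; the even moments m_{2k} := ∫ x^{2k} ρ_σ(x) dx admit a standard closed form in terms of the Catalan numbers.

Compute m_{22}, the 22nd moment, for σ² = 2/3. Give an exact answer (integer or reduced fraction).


By the scaled semicircle moment identity, m_{2k} = σ^{2k} · C_k with k = 11.
C_11 = (1/(k+1)) · C(2k, k) = (1/12) · C(22, 11) = (1/12) · 705432 = 58786.
σ^{2k} = (σ²)^k = (2/3)^11 = 2048/177147.

Therefore m_{22} = σ^{22} · C_11 = (2048/177147) · 58786 = 120393728/177147.


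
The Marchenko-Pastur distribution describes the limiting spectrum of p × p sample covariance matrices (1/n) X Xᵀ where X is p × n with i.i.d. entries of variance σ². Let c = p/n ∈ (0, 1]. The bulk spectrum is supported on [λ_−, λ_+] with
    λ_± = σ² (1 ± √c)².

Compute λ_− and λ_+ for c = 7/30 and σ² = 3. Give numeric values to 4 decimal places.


c = 7/30 = 0.233333; √c = 0.483046.
λ_− = σ² (1 − √c)² = 3 · (1 − 0.483046)² = 3 · (0.516954)² = 0.801725.
λ_+ = σ² (1 + √c)² = 3 · (1 + 0.483046)² = 3 · (1.483046)² = 6.598275.

Rounded to 4 decimal places: λ_− ≈ 0.8017, λ_+ ≈ 6.5983.


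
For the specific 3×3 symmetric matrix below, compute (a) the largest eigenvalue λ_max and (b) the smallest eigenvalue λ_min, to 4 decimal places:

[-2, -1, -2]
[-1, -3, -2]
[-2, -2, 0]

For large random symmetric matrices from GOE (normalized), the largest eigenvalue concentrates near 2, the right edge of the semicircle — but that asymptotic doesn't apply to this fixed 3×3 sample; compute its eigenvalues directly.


Since M is real symmetric, all three eigenvalues are real; they are the roots of det(λI − M) = λ³ − (tr M) λ² + s λ − det M, where s is the sum of the principal 2×2 minors.
tr M = -2 + (-3) + 0 = -5.
s = ((-2)·(-3) − (-1)²) + ((-2)·0 − (-2)²) + ((-3)·0 − (-2)²) = 5 + (-4) + (-4) = -3.
det M (expand along row 1) = (-2)·(-4) − (-1)·(-4) + (-2)·(-4) = 12.
Characteristic polynomial: λ³ + 5λ² − 3λ − 12 = 0.
Substitute λ = y + (tr M)/3 = y − 1.666667 to remove the quadratic term: y³ + p·y + q = 0 with p = s − (tr M)²/3 = -11.333333 and q = −2(tr M)³/27 + (tr M)·s/3 − det M = 2.259259.
Three real roots ⇒ use the trigonometric (Viète) form: r = 2√(−p/3) = 3.887301, φ = arccos(3q/(p·r)) = arccos(-0.153844) = 1.725254 rad.
y_k = r·cos(φ/3 − 2πk/3) for k = 0, 1, 2 gives y = 3.262014, 0.200053, -3.462067.
λ_k = y_k − 1.666667 gives λ = 1.5953, -1.4666, -5.1287 (check: the sum is -5.0000 = tr M).

Hence λ_max = 1.5953 and λ_min = -5.1287.


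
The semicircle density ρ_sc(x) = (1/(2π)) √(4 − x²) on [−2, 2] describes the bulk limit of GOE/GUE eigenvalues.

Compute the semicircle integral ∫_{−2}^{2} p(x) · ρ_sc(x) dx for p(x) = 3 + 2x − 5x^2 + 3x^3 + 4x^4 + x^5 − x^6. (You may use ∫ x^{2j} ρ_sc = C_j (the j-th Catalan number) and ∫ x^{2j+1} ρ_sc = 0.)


Write p(x) = Σ a_i x^i, split into monomials and integrate each against ρ_sc separately.
Using ∫ x^{2j} ρ_sc = C_j = (1/(j+1)) C(2j, j) (Catalan numbers) and ∫ x^{2j+1} ρ_sc = 0 (odd monomials vanish by symmetry):
  i = 0 (even): a_0 · C_{0} = 3 · 1 = 3
  i = 1 (odd): ∫ x^1 ρ_sc = 0 (vanishes)
  i = 2 (even): a_2 · C_{1} = -5 · 1 = -5
  i = 3 (odd): ∫ x^3 ρ_sc = 0 (vanishes)
  i = 4 (even): a_4 · C_{2} = 4 · 2 = 8
  i = 5 (odd): ∫ x^5 ρ_sc = 0 (vanishes)
  i = 6 (even): a_6 · C_{3} = -1 · 5 = -5

Summing the contributions: ∫_{−2}^{2} p(x) ρ_sc(x) dx = 3 + (-5) + 8 + (-5) = 1.


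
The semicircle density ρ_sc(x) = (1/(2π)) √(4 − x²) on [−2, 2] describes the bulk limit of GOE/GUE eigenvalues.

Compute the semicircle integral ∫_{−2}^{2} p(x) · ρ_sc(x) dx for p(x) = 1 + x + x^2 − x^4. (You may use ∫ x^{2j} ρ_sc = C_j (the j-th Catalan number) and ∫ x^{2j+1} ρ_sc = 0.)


Write p(x) = Σ a_i x^i, split into monomials and integrate each against ρ_sc separately.
Using ∫ x^{2j} ρ_sc = C_j = (1/(j+1)) C(2j, j) (Catalan numbers) and ∫ x^{2j+1} ρ_sc = 0 (odd monomials vanish by symmetry):
  i = 0 (even): a_0 · C_{0} = 1 · 1 = 1
  i = 1 (odd): ∫ x^1 ρ_sc = 0 (vanishes)
  i = 2 (even): a_2 · C_{1} = 1 · 1 = 1
  i = 4 (even): a_4 · C_{2} = -1 · 2 = -2

Summing the contributions: ∫_{−2}^{2} p(x) ρ_sc(x) dx = 1 + 1 + (-2) = 0.


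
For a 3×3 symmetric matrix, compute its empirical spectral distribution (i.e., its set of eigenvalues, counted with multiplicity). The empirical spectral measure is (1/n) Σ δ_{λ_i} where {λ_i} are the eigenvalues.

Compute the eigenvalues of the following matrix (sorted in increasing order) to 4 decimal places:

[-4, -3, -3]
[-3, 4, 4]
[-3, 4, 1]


Since M is real symmetric, all three eigenvalues are real; they are the roots of det(λI − M) = λ³ − (tr M) λ² + s λ − det M, where s is the sum of the principal 2×2 minors.
tr M = -4 + 4 + 1 = 1.
s = ((-4)·4 − (-3)²) + ((-4)·1 − (-3)²) + (4·1 − 4²) = -25 + (-13) + (-12) = -50.
det M (expand along row 1) = (-4)·(-12) − (-3)·9 + (-3)·0 = 75.
Characteristic polynomial: λ³ − λ² − 50λ − 75 = 0.
Substitute λ = y + (tr M)/3 = y + 0.333333 to remove the quadratic term: y³ + p·y + q = 0 with p = s − (tr M)²/3 = -50.333333 and q = −2(tr M)³/27 + (tr M)·s/3 − det M = -91.740741.
Three real roots ⇒ use the trigonometric (Viète) form: r = 2√(−p/3) = 8.192137, φ = arccos(3q/(p·r)) = arccos(0.667468) = 0.839993 rad.
y_k = r·cos(φ/3 − 2πk/3) for k = 0, 1, 2 gives y = 7.873103, -1.975936, -5.897168.
λ_k = y_k + 0.333333 gives λ = 8.2064, -1.6426, -5.5638 (check: the sum is 1.0000 = tr M).

Eigenvalues sorted in increasing order: [-5.5638, -1.6426, 8.2064].


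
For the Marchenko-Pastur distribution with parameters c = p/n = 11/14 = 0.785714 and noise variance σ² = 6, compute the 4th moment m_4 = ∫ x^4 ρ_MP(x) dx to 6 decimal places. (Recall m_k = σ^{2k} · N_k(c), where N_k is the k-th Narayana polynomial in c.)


E[X⁴] = σ⁸ (1 + 6c + 6c² + c³) (fourth MP moment). With σ² = 6 (so σ⁸ = 1296) and c = 11/14 = 0.785714: E[X⁴] = 1296 · (1 + 6·0.785714 + 6·(0.785714)² + (0.785714)³) = 1296 · 9.903426.

So E[X^4] = 12834.839650.


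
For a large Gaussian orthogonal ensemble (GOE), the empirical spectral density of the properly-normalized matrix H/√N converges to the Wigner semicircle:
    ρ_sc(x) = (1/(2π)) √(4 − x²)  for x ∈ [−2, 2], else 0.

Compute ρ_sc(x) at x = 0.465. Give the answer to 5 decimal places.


ρ_sc(x) = (1/(2π)) √(4 − x²). With x = 0.465:
  4 − x² = 4 − (0.465)² = 4 − 0.216225 = 3.783775.
  √(4 − x²) = 1.945193.
  1/(2π) = 0.159155.
  ρ_sc(0.465) = 0.159155 · 1.945193 = 0.309587.

Rounded to 5 decimal places: ρ_sc(0.465) ≈ 0.30959.


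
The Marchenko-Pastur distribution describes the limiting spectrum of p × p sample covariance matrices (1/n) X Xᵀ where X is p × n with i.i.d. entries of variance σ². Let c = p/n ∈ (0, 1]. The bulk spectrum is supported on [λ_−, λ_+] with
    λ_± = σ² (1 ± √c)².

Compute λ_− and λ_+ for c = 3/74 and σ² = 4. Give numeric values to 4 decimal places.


c = 3/74 = 0.040541; √c = 0.201347.
λ_− = σ² (1 − √c)² = 4 · (1 − 0.201347)² = 4 · (0.798653)² = 2.551388.
λ_+ = σ² (1 + √c)² = 4 · (1 + 0.201347)² = 4 · (1.201347)² = 5.772937.

Rounded to 4 decimal places: λ_− ≈ 2.5514, λ_+ ≈ 5.7729.


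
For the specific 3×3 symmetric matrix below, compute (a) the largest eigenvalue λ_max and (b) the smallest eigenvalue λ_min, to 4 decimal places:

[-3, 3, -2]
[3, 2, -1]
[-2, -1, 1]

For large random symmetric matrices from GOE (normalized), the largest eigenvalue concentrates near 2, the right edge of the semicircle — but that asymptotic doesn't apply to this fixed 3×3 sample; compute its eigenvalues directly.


Since M is real symmetric, all three eigenvalues are real; they are the roots of det(λI − M) = λ³ − (tr M) λ² + s λ − det M, where s is the sum of the principal 2×2 minors.
tr M = -3 + 2 + 1 = 0.
s = ((-3)·2 − 3²) + ((-3)·1 − (-2)²) + (2·1 − (-1)²) = -15 + (-7) + 1 = -21.
det M (expand along row 1) = (-3)·1 − 3·1 + (-2)·1 = -8.
Characteristic polynomial: λ³ − 21λ + 8 = 0.
Substitute λ = y + (tr M)/3 = y + 0.000000 to remove the quadratic term: y³ + p·y + q = 0 with p = s − (tr M)²/3 = -21.000000 and q = −2(tr M)³/27 + (tr M)·s/3 − det M = 8.000000.
Three real roots ⇒ use the trigonometric (Viète) form: r = 2√(−p/3) = 5.291503, φ = arccos(3q/(p·r)) = arccos(-0.215980) = 1.788491 rad.
y_k = r·cos(φ/3 − 2πk/3) for k = 0, 1, 2 gives y = 4.378695, 0.383641, -4.762336.
λ_k = y_k + 0.000000 gives λ = 4.3787, 0.3836, -4.7623 (check: the sum is 0.0000 = tr M).

Hence λ_max = 4.3787 and λ_min = -4.7623.


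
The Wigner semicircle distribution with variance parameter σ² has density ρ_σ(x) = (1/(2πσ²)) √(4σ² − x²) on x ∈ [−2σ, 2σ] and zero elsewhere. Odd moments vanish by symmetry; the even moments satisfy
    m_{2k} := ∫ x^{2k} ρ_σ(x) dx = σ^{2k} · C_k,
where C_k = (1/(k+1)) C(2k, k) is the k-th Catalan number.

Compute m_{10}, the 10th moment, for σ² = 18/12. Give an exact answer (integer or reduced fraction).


By the scaled semicircle moment identity, m_{2k} = σ^{2k} · C_k with k = 5.
C_5 = (1/(k+1)) · C(2k, k) = (1/6) · C(10, 5) = (1/6) · 252 = 42.
σ^{2k} = (σ²)^k = (18/12)^5 = 243/32.

Therefore m_{10} = σ^{10} · C_5 = (243/32) · 42 = 5103/16.


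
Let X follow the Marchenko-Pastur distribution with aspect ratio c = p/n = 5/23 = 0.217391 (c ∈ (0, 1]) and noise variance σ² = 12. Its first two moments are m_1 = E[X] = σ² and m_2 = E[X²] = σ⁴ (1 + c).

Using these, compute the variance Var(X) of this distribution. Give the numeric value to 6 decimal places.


m_1 = E[X] = σ² = 12, so m_1² = 144.
m_2 = E[X²] = σ⁴ (1 + c) = 144 · (1 + 0.217391) = 144 · 1.217391 = 175.304348.
(Note m_2 − m_1² simplifies to c · σ⁴ = 0.217391 · 144.)

Var(X) = m_2 − m_1² = 175.304348 − 144 = 31.304348.


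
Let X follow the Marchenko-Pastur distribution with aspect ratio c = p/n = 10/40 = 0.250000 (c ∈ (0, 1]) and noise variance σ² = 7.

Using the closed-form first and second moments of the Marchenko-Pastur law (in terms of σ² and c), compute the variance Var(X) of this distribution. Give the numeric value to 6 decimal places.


Recall the MP moments m_1 = E[X] = σ² and m_2 = E[X²] = σ⁴ (1 + c).
m_1 = E[X] = σ² = 7, so m_1² = 49.
m_2 = E[X²] = σ⁴ (1 + c) = 49 · (1 + 0.250000) = 49 · 1.250000 = 61.250000.
(Note m_2 − m_1² simplifies to c · σ⁴ = 0.250000 · 49.)

Var(X) = m_2 − m_1² = 61.250000 − 49 = 12.250000.


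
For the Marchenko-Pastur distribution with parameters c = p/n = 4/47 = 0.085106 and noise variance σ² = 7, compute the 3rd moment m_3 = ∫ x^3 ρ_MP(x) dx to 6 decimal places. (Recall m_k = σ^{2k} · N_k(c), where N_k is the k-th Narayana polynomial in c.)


E[X³] = σ⁶ (1 + 3c + c²) (third MP moment). With σ² = 7 (so σ⁶ = 343) and c = 4/47 = 0.085106: E[X³] = 343 · (1 + 3·0.085106 + (0.085106)²) = 343 · 1.262562.

So E[X^3] = 433.058850.


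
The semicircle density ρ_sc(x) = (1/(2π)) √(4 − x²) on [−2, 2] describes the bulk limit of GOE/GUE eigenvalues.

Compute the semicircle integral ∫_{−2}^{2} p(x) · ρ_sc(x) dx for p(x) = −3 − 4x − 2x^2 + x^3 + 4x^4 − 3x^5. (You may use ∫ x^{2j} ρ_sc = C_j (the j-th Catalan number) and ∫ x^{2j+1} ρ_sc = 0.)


Write p(x) = Σ a_i x^i, split into monomials and integrate each against ρ_sc separately.
Using ∫ x^{2j} ρ_sc = C_j = (1/(j+1)) C(2j, j) (Catalan numbers) and ∫ x^{2j+1} ρ_sc = 0 (odd monomials vanish by symmetry):
  i = 0 (even): a_0 · C_{0} = -3 · 1 = -3
  i = 1 (odd): ∫ x^1 ρ_sc = 0 (vanishes)
  i = 2 (even): a_2 · C_{1} = -2 · 1 = -2
  i = 3 (odd): ∫ x^3 ρ_sc = 0 (vanishes)
  i = 4 (even): a_4 · C_{2} = 4 · 2 = 8
  i = 5 (odd): ∫ x^5 ρ_sc = 0 (vanishes)

Summing the contributions: ∫_{−2}^{2} p(x) ρ_sc(x) dx = (-3) + (-2) + 8 = 3.


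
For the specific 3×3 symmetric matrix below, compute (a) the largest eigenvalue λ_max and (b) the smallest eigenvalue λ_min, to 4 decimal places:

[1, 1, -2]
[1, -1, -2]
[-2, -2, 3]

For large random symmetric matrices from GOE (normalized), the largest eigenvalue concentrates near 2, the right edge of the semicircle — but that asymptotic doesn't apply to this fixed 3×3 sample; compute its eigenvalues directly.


Since M is real symmetric, all three eigenvalues are real; they are the roots of det(λI − M) = λ³ − (tr M) λ² + s λ − det M, where s is the sum of the principal 2×2 minors.
tr M = 1 + (-1) + 3 = 3.
s = (1·(-1) − 1²) + (1·3 − (-2)²) + ((-1)·3 − (-2)²) = -2 + (-1) + (-7) = -10.
det M (expand along row 1) = 1·(-7) − 1·(-1) + (-2)·(-4) = 2.
Characteristic polynomial: λ³ − 3λ² − 10λ − 2 = 0.
Substitute λ = y + (tr M)/3 = y + 1.000000 to remove the quadratic term: y³ + p·y + q = 0 with p = s − (tr M)²/3 = -13.000000 and q = −2(tr M)³/27 + (tr M)·s/3 − det M = -14.000000.
Three real roots ⇒ use the trigonometric (Viète) form: r = 2√(−p/3) = 4.163332, φ = arccos(3q/(p·r)) = arccos(0.776006) = 0.682488 rad.
y_k = r·cos(φ/3 − 2πk/3) for k = 0, 1, 2 gives y = 4.056060, -1.214838, -2.841222.
λ_k = y_k + 1.000000 gives λ = 5.0561, -0.2148, -1.8412 (check: the sum is 3.0000 = tr M).

Hence λ_max = 5.0561 and λ_min = -1.8412.


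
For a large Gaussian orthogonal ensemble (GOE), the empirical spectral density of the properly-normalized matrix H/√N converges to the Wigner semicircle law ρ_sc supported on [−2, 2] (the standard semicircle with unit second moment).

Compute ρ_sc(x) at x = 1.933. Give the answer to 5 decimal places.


ρ_sc(x) = (1/(2π)) √(4 − x²). With x = 1.933:
  4 − x² = 4 − (1.933)² = 4 − 3.736489 = 0.263511.
  √(4 − x²) = 0.513333.
  1/(2π) = 0.159155.
  ρ_sc(1.933) = 0.159155 · 0.513333 = 0.081700.

Rounded to 5 decimal places: ρ_sc(1.933) ≈ 0.08170.


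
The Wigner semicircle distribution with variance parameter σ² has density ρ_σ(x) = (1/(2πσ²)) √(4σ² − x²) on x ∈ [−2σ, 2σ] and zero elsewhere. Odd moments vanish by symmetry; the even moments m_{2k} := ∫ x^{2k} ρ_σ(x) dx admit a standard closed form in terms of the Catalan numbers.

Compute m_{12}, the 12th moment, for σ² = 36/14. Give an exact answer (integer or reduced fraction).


By the scaled semicircle moment identity, m_{2k} = σ^{2k} · C_k with k = 6.
C_6 = (1/(k+1)) · C(2k, k) = (1/7) · C(12, 6) = (1/7) · 924 = 132.
σ^{2k} = (σ²)^k = (36/14)^6 = 34012224/117649.

Therefore m_{12} = σ^{12} · C_6 = (34012224/117649) · 132 = 4489613568/117649.


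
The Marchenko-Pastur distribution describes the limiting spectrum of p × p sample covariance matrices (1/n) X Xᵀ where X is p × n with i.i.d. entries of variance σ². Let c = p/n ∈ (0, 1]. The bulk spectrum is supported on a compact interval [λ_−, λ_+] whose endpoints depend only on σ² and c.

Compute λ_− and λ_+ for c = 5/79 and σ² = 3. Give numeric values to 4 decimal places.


c = 5/79 = 0.063291; √c = 0.251577.
λ_− = σ² (1 − √c)² = 3 · (1 − 0.251577)² = 3 · (0.748423)² = 1.680410.
λ_+ = σ² (1 + √c)² = 3 · (1 + 0.251577)² = 3 · (1.251577)² = 4.699337.

Rounded to 4 decimal places: λ_− ≈ 1.6804, λ_+ ≈ 4.6993.


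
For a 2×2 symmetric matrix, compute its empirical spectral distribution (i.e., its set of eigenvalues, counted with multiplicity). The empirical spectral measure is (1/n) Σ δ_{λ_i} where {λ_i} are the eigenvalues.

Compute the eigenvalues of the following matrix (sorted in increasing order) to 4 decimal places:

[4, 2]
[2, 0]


Since M is real symmetric, both eigenvalues are real; they are the roots of det(λI − M) = λ² − (tr M) λ + det M.
tr M = 4 + 0 = 4.
det M = 4·0 − 2² = 0 − 4 = -4.
Characteristic polynomial: λ² − 4λ − 4 = 0.
Discriminant Δ = (tr M)² − 4·det M = 16 − (-16) = 32; √Δ = 5.656854.
λ = (tr M ± √Δ)/2 = (4 ± 5.656854)/2, giving (tr M − √Δ)/2 = -0.8284 and (tr M + √Δ)/2 = 4.8284.

Eigenvalues sorted in increasing order: [-0.8284, 4.8284].


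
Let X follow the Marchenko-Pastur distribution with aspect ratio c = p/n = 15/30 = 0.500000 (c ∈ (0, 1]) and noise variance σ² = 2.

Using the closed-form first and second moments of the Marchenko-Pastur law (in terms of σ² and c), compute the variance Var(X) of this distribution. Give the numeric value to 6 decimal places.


Recall the MP moments m_1 = E[X] = σ² and m_2 = E[X²] = σ⁴ (1 + c).
m_1 = E[X] = σ² = 2, so m_1² = 4.
m_2 = E[X²] = σ⁴ (1 + c) = 4 · (1 + 0.500000) = 4 · 1.500000 = 6.000000.
(Note m_2 − m_1² simplifies to c · σ⁴ = 0.500000 · 4.)

Var(X) = m_2 − m_1² = 6.000000 − 4 = 2.000000.


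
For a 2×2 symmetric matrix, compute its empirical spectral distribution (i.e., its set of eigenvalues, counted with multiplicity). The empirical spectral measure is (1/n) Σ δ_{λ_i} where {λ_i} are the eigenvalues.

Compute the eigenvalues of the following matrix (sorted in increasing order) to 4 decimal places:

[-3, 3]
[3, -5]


Since M is real symmetric, both eigenvalues are real; they are the roots of det(λI − M) = λ² − (tr M) λ + det M.
tr M = -3 + (-5) = -8.
det M = (-3)·(-5) − 3² = 15 − 9 = 6.
Characteristic polynomial: λ² + 8λ + 6 = 0.
Discriminant Δ = (tr M)² − 4·det M = 64 − 24 = 40; √Δ = 6.324555.
λ = (tr M ± √Δ)/2 = (-8 ± 6.324555)/2, giving (tr M − √Δ)/2 = -7.1623 and (tr M + √Δ)/2 = -0.8377.

Eigenvalues sorted in increasing order: [-7.1623, -0.8377].


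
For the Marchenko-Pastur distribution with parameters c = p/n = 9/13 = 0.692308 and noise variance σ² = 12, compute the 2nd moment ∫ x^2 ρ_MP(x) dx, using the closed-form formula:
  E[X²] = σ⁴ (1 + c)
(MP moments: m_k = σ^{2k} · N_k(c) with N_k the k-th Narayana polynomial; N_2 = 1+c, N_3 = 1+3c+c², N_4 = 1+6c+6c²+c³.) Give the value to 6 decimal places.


E[X²] = σ⁴ (1 + c) (second MP moment). With σ² = 12 (so σ⁴ = 144) and c = 9/13 = 0.692308: E[X²] = 144 · (1 + 0.692308) = 144 · 1.692308.

So E[X^2] = 243.692308.


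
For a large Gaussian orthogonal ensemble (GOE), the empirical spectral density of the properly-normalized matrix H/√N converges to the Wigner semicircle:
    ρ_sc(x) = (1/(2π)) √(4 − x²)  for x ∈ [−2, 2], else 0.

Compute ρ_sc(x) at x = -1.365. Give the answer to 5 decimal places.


ρ_sc(x) = (1/(2π)) √(4 − x²). With x = -1.365:
  4 − x² = 4 − (-1.365)² = 4 − 1.863225 = 2.136775.
  √(4 − x²) = 1.461771.
  1/(2π) = 0.159155.
  ρ_sc(-1.365) = 0.159155 · 1.461771 = 0.232648.

Rounded to 5 decimal places: ρ_sc(-1.365) ≈ 0.23265.


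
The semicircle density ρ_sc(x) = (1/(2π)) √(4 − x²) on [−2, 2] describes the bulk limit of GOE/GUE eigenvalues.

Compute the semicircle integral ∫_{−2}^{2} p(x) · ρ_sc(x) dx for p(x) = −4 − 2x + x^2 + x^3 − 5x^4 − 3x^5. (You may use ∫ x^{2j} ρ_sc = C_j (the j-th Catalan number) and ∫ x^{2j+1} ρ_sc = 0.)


Write p(x) = Σ a_i x^i, split into monomials and integrate each against ρ_sc separately.
Using ∫ x^{2j} ρ_sc = C_j = (1/(j+1)) C(2j, j) (Catalan numbers) and ∫ x^{2j+1} ρ_sc = 0 (odd monomials vanish by symmetry):
  i = 0 (even): a_0 · C_{0} = -4 · 1 = -4
  i = 1 (odd): ∫ x^1 ρ_sc = 0 (vanishes)
  i = 2 (even): a_2 · C_{1} = 1 · 1 = 1
  i = 3 (odd): ∫ x^3 ρ_sc = 0 (vanishes)
  i = 4 (even): a_4 · C_{2} = -5 · 2 = -10
  i = 5 (odd): ∫ x^5 ρ_sc = 0 (vanishes)

Summing the contributions: ∫_{−2}^{2} p(x) ρ_sc(x) dx = (-4) + 1 + (-10) = -13.
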